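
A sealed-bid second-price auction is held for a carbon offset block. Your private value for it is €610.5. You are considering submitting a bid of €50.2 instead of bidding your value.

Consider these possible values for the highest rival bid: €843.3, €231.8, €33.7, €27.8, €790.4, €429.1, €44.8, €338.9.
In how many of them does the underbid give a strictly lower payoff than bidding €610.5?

3

The deviation hurts exactly when the highest competing bid lies strictly between €50.2 and €610.5 — underbidding then forfeits a profitable win.
€843.3: above both → same outcome either way.
€231.8: inside the interval → strictly worse (loss €378.7).
€33.7: below both → same outcome either way.
€27.8: below both → same outcome either way.
€790.4: above both → same outcome either way.
€429.1: inside the interval → strictly worse (loss €181.4).
€44.8: below both → same outcome either way.
€338.9: inside the interval → strictly worse (loss €271.6).
Count: 3.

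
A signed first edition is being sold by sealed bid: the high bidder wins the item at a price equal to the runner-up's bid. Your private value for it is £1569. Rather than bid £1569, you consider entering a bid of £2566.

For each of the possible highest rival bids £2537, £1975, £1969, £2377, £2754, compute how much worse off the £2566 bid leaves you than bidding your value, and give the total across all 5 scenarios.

£2582

The deviation costs you only when the competing bid falls strictly between £1569 and £2566; elsewhere both bids give the same outcome.
£2537: truthful payoff £0, deviation payoff −£968 → loss £968.
£1975: truthful payoff £0, deviation payoff −£406 → loss £406.
£1969: truthful payoff £0, deviation payoff −£400 → loss £400.
£2377: truthful payoff £0, deviation payoff −£808 → loss £808.
£2754: outcomes coincide → loss £0.
Total loss = £968 + £406 + £400 + £808 = £2582.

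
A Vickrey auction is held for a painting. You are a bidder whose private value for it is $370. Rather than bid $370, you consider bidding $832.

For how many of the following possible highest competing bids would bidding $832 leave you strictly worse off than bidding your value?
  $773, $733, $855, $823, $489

The deviation hurts exactly when the highest competing bid lies strictly between $370 and $832 — overbidding then wins at a price above your value.
$773: inside the interval → strictly worse (loss $403).
$733: inside the interval → strictly worse (loss $363).
$855: above both → same outcome either way.
$823: inside the interval → strictly worse (loss $453).
$489: inside the interval → strictly worse (loss $119).
Count: 4.

4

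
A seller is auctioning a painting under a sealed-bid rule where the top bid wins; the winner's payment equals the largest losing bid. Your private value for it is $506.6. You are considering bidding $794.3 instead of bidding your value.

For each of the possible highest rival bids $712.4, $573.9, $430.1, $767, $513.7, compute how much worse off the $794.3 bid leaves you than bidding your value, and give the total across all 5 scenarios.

The deviation costs you only when the competing bid falls strictly between $506.6 and $794.3; elsewhere both bids give the same outcome.
$712.4: truthful payoff $0, deviation payoff −$205.8 → loss $205.8.
$573.9: truthful payoff $0, deviation payoff −$67.3 → loss $67.3.
$430.1: outcomes coincide → loss $0.
$767: truthful payoff $0, deviation payoff −$260.4 → loss $260.4.
$513.7: truthful payoff $0, deviation payoff −$7.1 → loss $7.1.
Total loss = $205.8 + $67.3 + $260.4 + $7.1 = $540.6.

$540.6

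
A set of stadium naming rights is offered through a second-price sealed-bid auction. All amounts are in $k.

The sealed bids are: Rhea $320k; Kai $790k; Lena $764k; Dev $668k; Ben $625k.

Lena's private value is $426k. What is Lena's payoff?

Highest bid: Kai at $790k, so Kai wins.
Second-highest bid: Lena at $764k — that is the price the winner pays.
Lena did not win, so Lena pays nothing and receives nothing: payoff $0k.

$0k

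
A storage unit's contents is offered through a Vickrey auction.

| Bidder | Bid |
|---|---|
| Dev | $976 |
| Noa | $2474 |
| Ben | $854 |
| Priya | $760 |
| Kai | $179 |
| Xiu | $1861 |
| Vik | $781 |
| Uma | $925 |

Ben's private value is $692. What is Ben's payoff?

$0

Highest bid: Noa at $2474, so Noa wins.
Second-highest bid: Xiu at $1861 — that is the price the winner pays.
Ben did not win, so Ben pays nothing and receives nothing: payoff $0.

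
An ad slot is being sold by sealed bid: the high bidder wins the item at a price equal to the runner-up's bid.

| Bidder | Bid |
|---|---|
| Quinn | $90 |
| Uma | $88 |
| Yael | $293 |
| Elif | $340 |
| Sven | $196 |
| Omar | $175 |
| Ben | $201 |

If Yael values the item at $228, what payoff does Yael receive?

Highest bid: Elif at $340, so Elif wins.
Second-highest bid: Yael at $293 — that is the price the winner pays.
Yael did not win, so Yael pays nothing and receives nothing: payoff $0.

$0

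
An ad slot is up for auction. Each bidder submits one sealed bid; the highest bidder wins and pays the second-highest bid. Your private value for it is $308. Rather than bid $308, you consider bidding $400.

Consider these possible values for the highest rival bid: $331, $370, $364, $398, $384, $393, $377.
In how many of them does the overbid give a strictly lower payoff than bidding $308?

The deviation hurts exactly when the highest competing bid lies strictly between $308 and $400 — overbidding then wins at a price above your value.
$331: inside the interval → strictly worse (loss $23).
$370: inside the interval → strictly worse (loss $62).
$364: inside the interval → strictly worse (loss $56).
$398: inside the interval → strictly worse (loss $90).
$384: inside the interval → strictly worse (loss $76).
$393: inside the interval → strictly worse (loss $85).
$377: inside the interval → strictly worse (loss $69).
Count: 7.

7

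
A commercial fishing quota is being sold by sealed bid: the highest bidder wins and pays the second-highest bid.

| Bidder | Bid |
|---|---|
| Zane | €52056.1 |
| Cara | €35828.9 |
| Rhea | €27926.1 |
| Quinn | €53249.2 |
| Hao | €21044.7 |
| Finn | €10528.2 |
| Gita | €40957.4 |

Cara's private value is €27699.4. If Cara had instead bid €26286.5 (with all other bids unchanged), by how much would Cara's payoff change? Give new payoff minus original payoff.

The highest bid among the other bidders is €53249.2; Cara's bid doesn't change that.
Original bid €35828.9: Cara is not highest (top rival bid is €53249.2); payoff €0.
Alternative bid €26286.5: Cara is not highest (top rival bid is €53249.2); payoff €0.
Change in payoff = €0 − (€0) = €0.

€0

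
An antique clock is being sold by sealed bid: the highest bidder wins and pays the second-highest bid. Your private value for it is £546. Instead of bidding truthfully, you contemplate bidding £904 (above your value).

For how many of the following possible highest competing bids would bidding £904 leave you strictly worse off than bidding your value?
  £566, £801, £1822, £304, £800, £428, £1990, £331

3

The deviation hurts exactly when the highest competing bid lies strictly between £546 and £904 — overbidding then wins at a price above your value.
£566: inside the interval → strictly worse (loss £20).
£801: inside the interval → strictly worse (loss £255).
£1822: above both → same outcome either way.
£304: below both → same outcome either way.
£800: inside the interval → strictly worse (loss £254).
£428: below both → same outcome either way.
£1990: above both → same outcome either way.
£331: below both → same outcome either way.
Count: 3.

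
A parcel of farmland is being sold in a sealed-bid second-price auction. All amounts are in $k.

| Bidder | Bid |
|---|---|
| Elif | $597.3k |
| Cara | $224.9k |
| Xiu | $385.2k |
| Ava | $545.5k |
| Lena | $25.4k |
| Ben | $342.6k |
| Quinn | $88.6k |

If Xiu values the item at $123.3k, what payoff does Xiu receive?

Highest bid: Elif at $597.3k, so Elif wins.
Second-highest bid: Ava at $545.5k — that is the price the winner pays.
Xiu did not win, so Xiu pays nothing and receives nothing: payoff $0k.

$0k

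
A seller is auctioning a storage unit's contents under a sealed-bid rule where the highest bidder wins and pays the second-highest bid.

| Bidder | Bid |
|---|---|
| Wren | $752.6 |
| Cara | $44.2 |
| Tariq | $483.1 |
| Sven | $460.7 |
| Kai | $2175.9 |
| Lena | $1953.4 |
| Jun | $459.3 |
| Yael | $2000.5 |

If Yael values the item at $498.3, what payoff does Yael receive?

$0

Highest bid: Kai at $2175.9, so Kai wins.
Second-highest bid: Yael at $2000.5 — that is the price the winner pays.
Yael did not win, so Yael pays nothing and receives nothing: payoff $0.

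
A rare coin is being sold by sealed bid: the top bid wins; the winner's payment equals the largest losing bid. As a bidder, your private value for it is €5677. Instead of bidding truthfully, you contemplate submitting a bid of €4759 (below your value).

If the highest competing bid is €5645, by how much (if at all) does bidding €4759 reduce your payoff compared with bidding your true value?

€32

Bidding your value €5677: you win (since €5677 > €5645) and pay €5645. Payoff €32.
Bidding €4759: you lose. Payoff €0.
The competing bid €5645 lies between your shaded bid and your value, so underbidding forfeits an item you could have won at a profitable price.
Loss from deviating = €32 − (€0) = €32.
Because the price is fixed by the runner-up's bid, deviating from your value can only change a good outcome into a bad one — never the reverse.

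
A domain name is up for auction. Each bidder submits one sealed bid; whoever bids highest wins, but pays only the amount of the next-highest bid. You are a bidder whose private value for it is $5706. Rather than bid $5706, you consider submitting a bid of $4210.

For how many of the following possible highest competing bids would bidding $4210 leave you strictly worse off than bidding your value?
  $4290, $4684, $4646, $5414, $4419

The deviation hurts exactly when the highest competing bid lies strictly between $4210 and $5706 — underbidding then forfeits a profitable win.
$4290: inside the interval → strictly worse (loss $1416).
$4684: inside the interval → strictly worse (loss $1022).
$4646: inside the interval → strictly worse (loss $1060).
$5414: inside the interval → strictly worse (loss $292).
$4419: inside the interval → strictly worse (loss $1287).
Count: 5.

5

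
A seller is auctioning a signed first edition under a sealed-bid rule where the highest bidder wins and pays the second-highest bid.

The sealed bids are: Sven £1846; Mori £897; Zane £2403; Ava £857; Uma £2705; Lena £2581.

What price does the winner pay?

£2581

Highest bid: Uma at £2705, so Uma wins.
Second-highest bid: Lena at £2581 — that is the price the winner pays.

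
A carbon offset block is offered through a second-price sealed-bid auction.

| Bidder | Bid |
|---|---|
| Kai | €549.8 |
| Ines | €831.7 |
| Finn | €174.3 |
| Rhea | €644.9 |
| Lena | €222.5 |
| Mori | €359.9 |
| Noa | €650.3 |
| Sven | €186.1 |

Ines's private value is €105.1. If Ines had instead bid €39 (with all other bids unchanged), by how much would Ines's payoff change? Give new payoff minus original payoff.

€545.2

The highest bid among the other bidders is €650.3; Ines's bid doesn't change that.
Original bid €831.7: Ines is highest, pays the top rival bid €650.3; payoff €105.1 − €650.3 = −€545.2.
Alternative bid €39: Ines is not highest (top rival bid is €650.3); payoff €0.
Change in payoff = €0 − (−€545.2) = €545.2.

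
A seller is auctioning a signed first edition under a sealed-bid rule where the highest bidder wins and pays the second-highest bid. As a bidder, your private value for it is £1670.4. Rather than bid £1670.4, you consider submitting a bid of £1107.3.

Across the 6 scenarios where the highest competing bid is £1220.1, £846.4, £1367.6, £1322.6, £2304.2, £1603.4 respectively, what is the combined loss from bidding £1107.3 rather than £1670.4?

£1167.9

The deviation costs you only when the competing bid falls strictly between £1107.3 and £1670.4; elsewhere both bids give the same outcome.
£1220.1: truthful payoff £450.3, deviation payoff £0 → loss £450.3.
£846.4: outcomes coincide → loss £0.
£1367.6: truthful payoff £302.8, deviation payoff £0 → loss £302.8.
£1322.6: truthful payoff £347.8, deviation payoff £0 → loss £347.8.
£2304.2: outcomes coincide → loss £0.
£1603.4: truthful payoff £67, deviation payoff £0 → loss £67.
Total loss = £450.3 + £302.8 + £347.8 + £67 = £1167.9.
Truthful bidding weakly dominates here: raising your bid can only win items priced above your value, and lowering it can only forfeit items priced below.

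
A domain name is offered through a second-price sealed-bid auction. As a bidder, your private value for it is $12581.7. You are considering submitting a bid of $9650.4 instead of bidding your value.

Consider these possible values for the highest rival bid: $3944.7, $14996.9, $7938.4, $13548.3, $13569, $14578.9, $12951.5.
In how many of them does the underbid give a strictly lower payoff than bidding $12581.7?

0

The deviation hurts exactly when the highest competing bid lies strictly between $9650.4 and $12581.7 — underbidding then forfeits a profitable win.
$3944.7: below both → same outcome either way.
$14996.9: above both → same outcome either way.
$7938.4: below both → same outcome either way.
$13548.3: above both → same outcome either way.
$13569: above both → same outcome either way.
$14578.9: above both → same outcome either way.
$12951.5: above both → same outcome either way.
Count: 0.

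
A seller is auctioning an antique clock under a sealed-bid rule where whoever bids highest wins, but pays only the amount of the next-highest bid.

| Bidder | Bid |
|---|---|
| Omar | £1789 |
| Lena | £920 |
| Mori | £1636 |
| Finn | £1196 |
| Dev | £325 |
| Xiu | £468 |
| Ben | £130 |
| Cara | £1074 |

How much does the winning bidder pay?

£1636

Highest bid: Omar at £1789, so Omar wins.
Second-highest bid: Mori at £1636 — that is the price the winner pays.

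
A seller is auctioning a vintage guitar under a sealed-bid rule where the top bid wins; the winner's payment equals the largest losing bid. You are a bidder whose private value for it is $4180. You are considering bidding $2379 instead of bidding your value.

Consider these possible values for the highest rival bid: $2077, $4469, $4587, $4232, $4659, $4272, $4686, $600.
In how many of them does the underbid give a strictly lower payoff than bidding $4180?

The deviation hurts exactly when the highest competing bid lies strictly between $2379 and $4180 — underbidding then forfeits a profitable win.
$2077: below both → same outcome either way.
$4469: above both → same outcome either way.
$4587: above both → same outcome either way.
$4232: above both → same outcome either way.
$4659: above both → same outcome either way.
$4272: above both → same outcome either way.
$4686: above both → same outcome either way.
$600: below both → same outcome either way.
Count: 0.

0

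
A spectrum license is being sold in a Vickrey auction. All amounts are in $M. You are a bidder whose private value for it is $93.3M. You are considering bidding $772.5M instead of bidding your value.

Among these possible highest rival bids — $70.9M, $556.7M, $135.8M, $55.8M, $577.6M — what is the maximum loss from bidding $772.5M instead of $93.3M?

$70.9M: same outcome either way → loss $0M.
$556.7M: truthful gives $0M, deviation gives −$463.4M → loss $463.4M.
$135.8M: truthful gives $0M, deviation gives −$42.5M → loss $42.5M.
$55.8M: same outcome either way → loss $0M.
$577.6M: truthful gives $0M, deviation gives −$484.3M → loss $484.3M.
Maximum loss: $484.3M.

$484.3M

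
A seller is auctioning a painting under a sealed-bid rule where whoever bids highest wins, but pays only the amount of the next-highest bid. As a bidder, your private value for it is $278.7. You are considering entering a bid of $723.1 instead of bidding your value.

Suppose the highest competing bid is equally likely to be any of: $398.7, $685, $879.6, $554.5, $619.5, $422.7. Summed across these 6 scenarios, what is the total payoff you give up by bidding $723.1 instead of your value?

$1286.9

The deviation costs you only when the competing bid falls strictly between $278.7 and $723.1; elsewhere both bids give the same outcome.
$398.7: truthful payoff $0, deviation payoff −$120 → loss $120.
$685: truthful payoff $0, deviation payoff −$406.3 → loss $406.3.
$879.6: outcomes coincide → loss $0.
$554.5: truthful payoff $0, deviation payoff −$275.8 → loss $275.8.
$619.5: truthful payoff $0, deviation payoff −$340.8 → loss $340.8.
$422.7: truthful payoff $0, deviation payoff −$144 → loss $144.
Total loss = $120 + $406.3 + $275.8 + $340.8 + $144 = $1286.9.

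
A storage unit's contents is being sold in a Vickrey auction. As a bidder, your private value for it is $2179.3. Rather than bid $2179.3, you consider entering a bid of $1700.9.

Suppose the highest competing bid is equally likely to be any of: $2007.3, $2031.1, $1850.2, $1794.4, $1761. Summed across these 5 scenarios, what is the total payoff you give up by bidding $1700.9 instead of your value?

The deviation costs you only when the competing bid falls strictly between $1700.9 and $2179.3; elsewhere both bids give the same outcome.
$2007.3: truthful payoff $172, deviation payoff $0 → loss $172.
$2031.1: truthful payoff $148.2, deviation payoff $0 → loss $148.2.
$1850.2: truthful payoff $329.1, deviation payoff $0 → loss $329.1.
$1794.4: truthful payoff $384.9, deviation payoff $0 → loss $384.9.
$1761: truthful payoff $418.3, deviation payoff $0 → loss $418.3.
Total loss = $172 + $148.2 + $329.1 + $384.9 + $418.3 = $1452.5.

$1452.5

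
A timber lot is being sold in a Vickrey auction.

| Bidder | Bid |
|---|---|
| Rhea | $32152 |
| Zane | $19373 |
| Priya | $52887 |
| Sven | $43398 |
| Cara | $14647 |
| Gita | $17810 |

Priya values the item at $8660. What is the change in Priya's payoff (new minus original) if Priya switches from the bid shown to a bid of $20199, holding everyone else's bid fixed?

$34738

The highest bid among the other bidders is $43398; Priya's bid doesn't change that.
Original bid $52887: Priya is highest, pays the top rival bid $43398; payoff $8660 − $43398 = −$34738.
Alternative bid $20199: Priya is not highest (top rival bid is $43398); payoff $0.
Change in payoff = $0 − (−$34738) = $34738.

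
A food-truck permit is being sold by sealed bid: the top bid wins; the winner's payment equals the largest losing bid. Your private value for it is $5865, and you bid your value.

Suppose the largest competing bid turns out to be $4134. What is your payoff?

$1731

Your bid $5865 exceeds the highest competing bid $4134, so you win.
In a second-price auction the winner pays the second-highest bid, $4134.
Payoff = value − price = $5865 − $4134 = $1731.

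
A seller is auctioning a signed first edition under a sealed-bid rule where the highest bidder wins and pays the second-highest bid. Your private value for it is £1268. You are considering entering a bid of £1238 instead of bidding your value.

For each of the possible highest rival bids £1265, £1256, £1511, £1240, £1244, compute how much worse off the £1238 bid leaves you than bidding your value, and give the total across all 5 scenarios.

£67

The deviation costs you only when the competing bid falls strictly between £1238 and £1268; elsewhere both bids give the same outcome.
£1265: truthful payoff £3, deviation payoff £0 → loss £3.
£1256: truthful payoff £12, deviation payoff £0 → loss £12.
£1511: outcomes coincide → loss £0.
£1240: truthful payoff £28, deviation payoff £0 → loss £28.
£1244: truthful payoff £24, deviation payoff £0 → loss £24.
Total loss = £3 + £12 + £28 + £24 = £67.
In a second-price auction your bid sets only whether you win, not what you pay, so bidding your true value is weakly dominant.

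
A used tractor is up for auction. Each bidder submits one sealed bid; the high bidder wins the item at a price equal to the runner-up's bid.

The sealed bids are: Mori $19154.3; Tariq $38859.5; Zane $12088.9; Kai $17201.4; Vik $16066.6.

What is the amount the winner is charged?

Highest bid: Tariq at $38859.5, so Tariq wins.
Second-highest bid: Mori at $19154.3 — that is the price the winner pays.

$19154.3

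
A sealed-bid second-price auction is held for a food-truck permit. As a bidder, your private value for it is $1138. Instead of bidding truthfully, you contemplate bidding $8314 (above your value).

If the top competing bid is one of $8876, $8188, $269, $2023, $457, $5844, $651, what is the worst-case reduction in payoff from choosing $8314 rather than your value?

$8876: same outcome either way → loss $0.
$8188: truthful gives $0, deviation gives −$7050 → loss $7050.
$269: same outcome either way → loss $0.
$2023: truthful gives $0, deviation gives −$885 → loss $885.
$457: same outcome either way → loss $0.
$5844: truthful gives $0, deviation gives −$4706 → loss $4706.
$651: same outcome either way → loss $0.
Maximum loss: $7050.

$7050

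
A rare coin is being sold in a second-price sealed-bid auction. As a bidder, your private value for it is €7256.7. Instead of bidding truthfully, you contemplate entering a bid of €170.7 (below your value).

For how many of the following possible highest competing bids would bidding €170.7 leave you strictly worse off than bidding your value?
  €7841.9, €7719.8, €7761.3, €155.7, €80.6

The deviation hurts exactly when the highest competing bid lies strictly between €170.7 and €7256.7 — underbidding then forfeits a profitable win.
€7841.9: above both → same outcome either way.
€7719.8: above both → same outcome either way.
€7761.3: above both → same outcome either way.
€155.7: below both → same outcome either way.
€80.6: below both → same outcome either way.
Count: 0.

0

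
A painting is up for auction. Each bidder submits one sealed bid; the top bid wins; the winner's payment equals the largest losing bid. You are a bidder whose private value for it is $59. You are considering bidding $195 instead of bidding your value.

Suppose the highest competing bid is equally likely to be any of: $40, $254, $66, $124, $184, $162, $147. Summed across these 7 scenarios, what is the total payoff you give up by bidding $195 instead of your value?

The deviation costs you only when the competing bid falls strictly between $59 and $195; elsewhere both bids give the same outcome.
$40: outcomes coincide → loss $0.
$254: outcomes coincide → loss $0.
$66: truthful payoff $0, deviation payoff −$7 → loss $7.
$124: truthful payoff $0, deviation payoff −$65 → loss $65.
$184: truthful payoff $0, deviation payoff −$125 → loss $125.
$162: truthful payoff $0, deviation payoff −$103 → loss $103.
$147: truthful payoff $0, deviation payoff −$88 → loss $88.
Total loss = $7 + $65 + $125 + $103 + $88 = $388.
In a second-price auction your bid sets only whether you win, not what you pay, so bidding your true value is weakly dominant.

$388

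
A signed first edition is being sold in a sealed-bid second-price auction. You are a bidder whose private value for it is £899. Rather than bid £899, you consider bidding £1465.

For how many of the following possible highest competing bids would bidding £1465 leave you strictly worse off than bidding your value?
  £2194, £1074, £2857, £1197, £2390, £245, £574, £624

The deviation hurts exactly when the highest competing bid lies strictly between £899 and £1465 — overbidding then wins at a price above your value.
£2194: above both → same outcome either way.
£1074: inside the interval → strictly worse (loss £175).
£2857: above both → same outcome either way.
£1197: inside the interval → strictly worse (loss £298).
£2390: above both → same outcome either way.
£245: below both → same outcome either way.
£574: below both → same outcome either way.
£624: below both → same outcome either way.
Count: 2.

2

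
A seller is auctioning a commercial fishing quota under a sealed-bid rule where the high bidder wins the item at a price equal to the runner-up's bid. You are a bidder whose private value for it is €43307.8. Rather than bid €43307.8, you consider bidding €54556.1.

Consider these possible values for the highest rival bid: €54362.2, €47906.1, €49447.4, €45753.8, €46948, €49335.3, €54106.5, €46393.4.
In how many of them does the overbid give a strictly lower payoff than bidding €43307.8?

The deviation hurts exactly when the highest competing bid lies strictly between €43307.8 and €54556.1 — overbidding then wins at a price above your value.
€54362.2: inside the interval → strictly worse (loss €11054.4).
€47906.1: inside the interval → strictly worse (loss €4598.3).
€49447.4: inside the interval → strictly worse (loss €6139.6).
€45753.8: inside the interval → strictly worse (loss €2446).
€46948: inside the interval → strictly worse (loss €3640.2).
€49335.3: inside the interval → strictly worse (loss €6027.5).
€54106.5: inside the interval → strictly worse (loss €10798.7).
€46393.4: inside the interval → strictly worse (loss €3085.6).
Count: 8.

8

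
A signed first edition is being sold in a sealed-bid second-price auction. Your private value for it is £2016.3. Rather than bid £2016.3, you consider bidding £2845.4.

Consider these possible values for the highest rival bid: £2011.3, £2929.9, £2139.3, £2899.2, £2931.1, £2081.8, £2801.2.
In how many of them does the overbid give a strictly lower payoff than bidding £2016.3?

3

The deviation hurts exactly when the highest competing bid lies strictly between £2016.3 and £2845.4 — overbidding then wins at a price above your value.
£2011.3: below both → same outcome either way.
£2929.9: above both → same outcome either way.
£2139.3: inside the interval → strictly worse (loss £123).
£2899.2: above both → same outcome either way.
£2931.1: above both → same outcome either way.
£2081.8: inside the interval → strictly worse (loss £65.5).
£2801.2: inside the interval → strictly worse (loss £784.9).
Count: 3.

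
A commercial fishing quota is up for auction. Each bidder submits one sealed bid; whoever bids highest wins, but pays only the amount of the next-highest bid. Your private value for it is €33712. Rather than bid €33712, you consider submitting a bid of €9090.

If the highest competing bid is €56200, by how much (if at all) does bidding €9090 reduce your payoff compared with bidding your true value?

€0

Bidding your value €33712: you lose (since €33712 < €56200). Payoff €0.
Bidding €9090: you lose. Payoff €0.
Difference = €0 − €0 = €0; both bids lead to the same outcome because the competing bid is above both your value and your alternative bid.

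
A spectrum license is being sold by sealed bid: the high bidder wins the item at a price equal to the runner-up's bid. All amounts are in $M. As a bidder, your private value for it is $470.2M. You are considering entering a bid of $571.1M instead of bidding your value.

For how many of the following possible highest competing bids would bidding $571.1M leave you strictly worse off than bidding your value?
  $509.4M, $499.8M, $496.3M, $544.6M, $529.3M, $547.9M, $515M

The deviation hurts exactly when the highest competing bid lies strictly between $470.2M and $571.1M — overbidding then wins at a price above your value.
$509.4M: inside the interval → strictly worse (loss $39.2M).
$499.8M: inside the interval → strictly worse (loss $29.6M).
$496.3M: inside the interval → strictly worse (loss $26.1M).
$544.6M: inside the interval → strictly worse (loss $74.4M).
$529.3M: inside the interval → strictly worse (loss $59.1M).
$547.9M: inside the interval → strictly worse (loss $77.7M).
$515M: inside the interval → strictly worse (loss $44.8M).
Count: 7.

7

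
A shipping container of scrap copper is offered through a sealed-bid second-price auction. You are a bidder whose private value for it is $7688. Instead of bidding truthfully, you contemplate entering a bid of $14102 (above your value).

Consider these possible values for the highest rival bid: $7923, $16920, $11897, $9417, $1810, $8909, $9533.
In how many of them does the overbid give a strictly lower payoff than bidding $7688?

5

The deviation hurts exactly when the highest competing bid lies strictly between $7688 and $14102 — overbidding then wins at a price above your value.
$7923: inside the interval → strictly worse (loss $235).
$16920: above both → same outcome either way.
$11897: inside the interval → strictly worse (loss $4209).
$9417: inside the interval → strictly worse (loss $1729).
$1810: below both → same outcome either way.
$8909: inside the interval → strictly worse (loss $1221).
$9533: inside the interval → strictly worse (loss $1845).
Count: 5.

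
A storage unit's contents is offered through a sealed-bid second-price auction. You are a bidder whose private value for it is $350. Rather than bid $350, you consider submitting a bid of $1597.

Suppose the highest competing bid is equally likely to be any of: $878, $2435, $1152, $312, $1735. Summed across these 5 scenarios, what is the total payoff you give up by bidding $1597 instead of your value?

The deviation costs you only when the competing bid falls strictly between $350 and $1597; elsewhere both bids give the same outcome.
$878: truthful payoff $0, deviation payoff −$528 → loss $528.
$2435: outcomes coincide → loss $0.
$1152: truthful payoff $0, deviation payoff −$802 → loss $802.
$312: outcomes coincide → loss $0.
$1735: outcomes coincide → loss $0.
Total loss = $528 + $802 = $1330.

$1330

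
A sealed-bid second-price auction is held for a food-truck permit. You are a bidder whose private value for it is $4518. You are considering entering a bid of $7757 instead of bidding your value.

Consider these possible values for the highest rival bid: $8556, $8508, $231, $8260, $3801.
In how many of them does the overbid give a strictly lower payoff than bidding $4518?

0

The deviation hurts exactly when the highest competing bid lies strictly between $4518 and $7757 — overbidding then wins at a price above your value.
$8556: above both → same outcome either way.
$8508: above both → same outcome either way.
$231: below both → same outcome either way.
$8260: above both → same outcome either way.
$3801: below both → same outcome either way.
Count: 0.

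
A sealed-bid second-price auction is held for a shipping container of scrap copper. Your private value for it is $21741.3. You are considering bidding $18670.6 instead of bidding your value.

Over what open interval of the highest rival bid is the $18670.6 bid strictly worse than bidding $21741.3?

If the competing bid is below $18670.6, both bids win at the same price — no difference.
If it is above $21741.3, both bids lose — no difference.
If it lies strictly between $18670.6 and $21741.3, bidding your value wins at a price below your value (positive payoff) while bidding $18670.6 loses (payoff 0).
So the deviation strictly hurts on the open interval ($18670.6, $21741.3).

($18670.6, $21741.3)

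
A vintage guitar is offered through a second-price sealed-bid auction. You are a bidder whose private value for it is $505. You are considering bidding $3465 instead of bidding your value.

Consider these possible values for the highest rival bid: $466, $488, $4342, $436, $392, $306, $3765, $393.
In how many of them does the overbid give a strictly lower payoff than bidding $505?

0

The deviation hurts exactly when the highest competing bid lies strictly between $505 and $3465 — overbidding then wins at a price above your value.
$466: below both → same outcome either way.
$488: below both → same outcome either way.
$4342: above both → same outcome either way.
$436: below both → same outcome either way.
$392: below both → same outcome either way.
$306: below both → same outcome either way.
$3765: above both → same outcome either way.
$393: below both → same outcome either way.
Count: 0.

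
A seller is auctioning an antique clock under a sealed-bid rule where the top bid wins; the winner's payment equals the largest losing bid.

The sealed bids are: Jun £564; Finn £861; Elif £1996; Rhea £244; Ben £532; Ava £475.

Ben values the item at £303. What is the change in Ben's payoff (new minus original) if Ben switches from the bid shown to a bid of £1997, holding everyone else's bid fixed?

−£1693

The highest bid among the other bidders is £1996; Ben's bid doesn't change that.
Original bid £532: Ben is not highest (top rival bid is £1996); payoff £0.
Alternative bid £1997: Ben is highest, pays the top rival bid £1996; payoff £303 − £1996 = −£1693.
Change in payoff = −£1693 − (£0) = −£1693.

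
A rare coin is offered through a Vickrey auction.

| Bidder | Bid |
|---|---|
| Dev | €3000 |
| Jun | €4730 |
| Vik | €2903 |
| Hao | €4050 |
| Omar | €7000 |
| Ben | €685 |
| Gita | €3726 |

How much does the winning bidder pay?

Highest bid: Omar at €7000, so Omar wins.
Second-highest bid: Jun at €4730 — that is the price the winner pays.

€4730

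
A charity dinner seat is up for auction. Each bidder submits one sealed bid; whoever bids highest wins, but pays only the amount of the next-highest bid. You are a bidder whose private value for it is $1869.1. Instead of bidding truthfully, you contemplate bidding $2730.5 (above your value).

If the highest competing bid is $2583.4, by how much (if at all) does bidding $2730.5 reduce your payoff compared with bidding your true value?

$714.3

Bidding your value $1869.1: you lose (since $1869.1 < $2583.4). Payoff $0.
Bidding $2730.5: you win and pay $2583.4. Payoff $1869.1 − $2583.4 = −$714.3.
The competing bid $2583.4 lies between your value and your inflated bid, so overbidding wins an item priced above your value.
Loss from deviating = $0 − (−$714.3) = $714.3.
Truthful bidding weakly dominates here: raising your bid can only win items priced above your value, and lowering it can only forfeit items priced below.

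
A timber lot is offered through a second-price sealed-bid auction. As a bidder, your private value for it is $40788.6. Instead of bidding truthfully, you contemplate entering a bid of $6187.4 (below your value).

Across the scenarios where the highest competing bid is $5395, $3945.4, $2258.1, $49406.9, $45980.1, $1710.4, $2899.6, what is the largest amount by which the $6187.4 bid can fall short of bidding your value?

$0

$5395: same outcome either way → loss $0.
$3945.4: same outcome either way → loss $0.
$2258.1: same outcome either way → loss $0.
$49406.9: same outcome either way → loss $0.
$45980.1: same outcome either way → loss $0.
$1710.4: same outcome either way → loss $0.
$2899.6: same outcome either way → loss $0.
Maximum loss: $0.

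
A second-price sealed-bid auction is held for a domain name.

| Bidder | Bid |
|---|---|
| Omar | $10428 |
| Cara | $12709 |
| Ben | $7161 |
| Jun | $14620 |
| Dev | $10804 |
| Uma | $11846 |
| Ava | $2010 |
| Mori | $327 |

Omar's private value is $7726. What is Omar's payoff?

Highest bid: Jun at $14620, so Jun wins.
Second-highest bid: Cara at $12709 — that is the price the winner pays.
Omar did not win, so Omar pays nothing and receives nothing: payoff $0.

$0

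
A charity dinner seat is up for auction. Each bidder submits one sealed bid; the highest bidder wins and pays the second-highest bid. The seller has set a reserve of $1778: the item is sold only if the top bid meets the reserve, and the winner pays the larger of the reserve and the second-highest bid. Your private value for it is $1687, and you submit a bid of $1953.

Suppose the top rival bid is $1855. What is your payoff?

Your bid $1953 is the highest and exceeds the reserve.
Price = max(second-highest bid, reserve) = max($1855, $1778) = $1855.
Payoff = $1687 − $1855 = −$168.

−$168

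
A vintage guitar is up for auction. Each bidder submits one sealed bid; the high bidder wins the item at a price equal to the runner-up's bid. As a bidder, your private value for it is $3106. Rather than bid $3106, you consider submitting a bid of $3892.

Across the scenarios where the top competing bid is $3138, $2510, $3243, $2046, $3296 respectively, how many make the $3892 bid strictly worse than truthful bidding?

The deviation hurts exactly when the highest competing bid lies strictly between $3106 and $3892 — overbidding then wins at a price above your value.
$3138: inside the interval → strictly worse (loss $32).
$2510: below both → same outcome either way.
$3243: inside the interval → strictly worse (loss $137).
$2046: below both → same outcome either way.
$3296: inside the interval → strictly worse (loss $190).
Count: 3.

3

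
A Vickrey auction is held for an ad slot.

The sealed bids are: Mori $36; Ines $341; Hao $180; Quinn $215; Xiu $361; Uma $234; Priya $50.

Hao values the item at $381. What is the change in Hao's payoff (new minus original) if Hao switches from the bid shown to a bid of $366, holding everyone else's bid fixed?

$20

The highest bid among the other bidders is $361; Hao's bid doesn't change that.
Original bid $180: Hao is not highest (top rival bid is $361); payoff $0.
Alternative bid $366: Hao is highest, pays the top rival bid $361; payoff $381 − $361 = $20.
Change in payoff = $20 − ($0) = $20.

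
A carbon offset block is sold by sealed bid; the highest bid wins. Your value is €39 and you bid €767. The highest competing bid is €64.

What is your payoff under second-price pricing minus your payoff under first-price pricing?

You have the highest bid, so you win under either rule.
Second-price: pay €64 → payoff −€25.
First-price: pay your own bid €767 → payoff −€728.
Difference = −€25 − (−€728) = €703.

€703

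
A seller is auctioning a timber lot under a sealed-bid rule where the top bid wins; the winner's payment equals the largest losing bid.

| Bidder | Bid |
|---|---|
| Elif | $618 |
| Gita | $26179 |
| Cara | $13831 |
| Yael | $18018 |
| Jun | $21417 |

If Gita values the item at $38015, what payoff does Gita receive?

$16598

Highest bid: Gita at $26179, so Gita wins.
Second-highest bid: Jun at $21417 — that is the price the winner pays.
Gita's payoff = value − price = $38015 − $21417 = $16598.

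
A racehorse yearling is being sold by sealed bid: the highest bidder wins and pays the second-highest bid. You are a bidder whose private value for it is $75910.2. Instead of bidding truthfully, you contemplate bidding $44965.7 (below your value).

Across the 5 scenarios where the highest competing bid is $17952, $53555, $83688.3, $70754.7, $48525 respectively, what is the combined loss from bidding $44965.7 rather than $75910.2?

The deviation costs you only when the competing bid falls strictly between $44965.7 and $75910.2; elsewhere both bids give the same outcome.
$17952: outcomes coincide → loss $0.
$53555: truthful payoff $22355.2, deviation payoff $0 → loss $22355.2.
$83688.3: outcomes coincide → loss $0.
$70754.7: truthful payoff $5155.5, deviation payoff $0 → loss $5155.5.
$48525: truthful payoff $27385.2, deviation payoff $0 → loss $27385.2.
Total loss = $22355.2 + $5155.5 + $27385.2 = $54895.9.

$54895.9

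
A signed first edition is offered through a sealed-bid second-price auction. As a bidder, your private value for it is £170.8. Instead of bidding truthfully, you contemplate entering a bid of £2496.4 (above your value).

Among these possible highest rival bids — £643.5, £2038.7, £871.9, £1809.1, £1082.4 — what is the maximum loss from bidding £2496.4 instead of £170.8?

£643.5: truthful gives £0, deviation gives −£472.7 → loss £472.7.
£2038.7: truthful gives £0, deviation gives −£1867.9 → loss £1867.9.
£871.9: truthful gives £0, deviation gives −£701.1 → loss £701.1.
£1809.1: truthful gives £0, deviation gives −£1638.3 → loss £1638.3.
£1082.4: truthful gives £0, deviation gives −£911.6 → loss £911.6.
Maximum loss: £1867.9.

£1867.9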